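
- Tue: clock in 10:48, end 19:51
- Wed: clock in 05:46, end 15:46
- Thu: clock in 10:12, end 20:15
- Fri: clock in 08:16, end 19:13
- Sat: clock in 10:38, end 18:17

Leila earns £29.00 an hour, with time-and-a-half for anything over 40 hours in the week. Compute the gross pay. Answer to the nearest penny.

£1494.95

Tue: 10:48–19:51 = 9 h 3 min
Wed: 05:46–15:46 = 10 h 0 min
Thu: 10:12–20:15 = 10 h 3 min
Fri: 08:16–19:13 = 10 h 57 min
Sat: 10:38–18:17 = 7 h 39 min
Total worked: 47 h 42 min = 2862 min.
Regular 40 h 0 min = 2400 min at £29.00/h; overtime 7 h 42 min = 462 min at £43.50/h.
Pay = (2400 × £29.00 + 462 × £43.50) ÷ 60 = £1494.95.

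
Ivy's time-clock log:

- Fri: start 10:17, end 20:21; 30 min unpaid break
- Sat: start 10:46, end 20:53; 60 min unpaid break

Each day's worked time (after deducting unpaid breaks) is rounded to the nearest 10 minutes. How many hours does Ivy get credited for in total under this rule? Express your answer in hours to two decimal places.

Fri: 10:17–20:21 = 10 h 4 min − 30 min = 9 h 34 min → rounds to 9 h 30 min
Sat: 10:46–20:53 = 10 h 7 min − 60 min = 9 h 7 min → rounds to 9 h 10 min
Total credited: 18 h 40 min.

18.67 hours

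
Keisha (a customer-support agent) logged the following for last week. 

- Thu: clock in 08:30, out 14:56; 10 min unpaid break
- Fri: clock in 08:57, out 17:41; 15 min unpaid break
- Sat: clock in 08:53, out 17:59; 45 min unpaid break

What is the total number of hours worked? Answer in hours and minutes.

23 h 6 min

Thu: 08:30–14:56 = 6 h 26 min; less 10 min break → 6 h 16 min
Fri: 08:57–17:41 = 8 h 44 min; less 15 min break → 8 h 29 min
Sat: 08:53–17:59 = 9 h 6 min; less 45 min break → 8 h 21 min
Total: 6 h 16 min + 8 h 29 min + 8 h 21 min = 23 h 6 min.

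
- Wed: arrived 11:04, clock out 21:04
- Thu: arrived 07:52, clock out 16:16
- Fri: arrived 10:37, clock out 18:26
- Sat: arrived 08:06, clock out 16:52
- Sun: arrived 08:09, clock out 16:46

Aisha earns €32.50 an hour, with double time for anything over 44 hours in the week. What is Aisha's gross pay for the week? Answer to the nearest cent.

Wed: 11:04–21:04 = 10 h 0 min
Thu: 07:52–16:16 = 8 h 24 min
Fri: 10:37–18:26 = 7 h 49 min
Sat: 08:06–16:52 = 8 h 46 min
Sun: 08:09–16:46 = 8 h 37 min
Total worked: 43 h 36 min = 2616 min.
Regular 43 h 36 min = 2616 min at €32.50/h; overtime 0 h 0 min = 0 min at €65.00/h.
Pay = (2616 × €32.50 + 0 × €65.00) ÷ 60 = €1417.00.

€1417.00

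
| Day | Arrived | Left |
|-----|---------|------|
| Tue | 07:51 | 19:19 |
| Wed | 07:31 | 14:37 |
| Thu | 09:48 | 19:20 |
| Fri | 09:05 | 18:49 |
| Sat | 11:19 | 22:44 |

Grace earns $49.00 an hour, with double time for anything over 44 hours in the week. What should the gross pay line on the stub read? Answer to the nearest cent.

$2670.50

Tue: 07:51–19:19 = 11 h 28 min
Wed: 07:31–14:37 = 7 h 6 min
Thu: 09:48–19:20 = 9 h 32 min
Fri: 09:05–18:49 = 9 h 44 min
Sat: 11:19–22:44 = 11 h 25 min
Total worked: 49 h 15 min = 2955 min.
Regular 44 h 0 min = 2640 min at $49.00/h; overtime 5 h 15 min = 315 min at $98.00/h.
Pay = (2640 × $49.00 + 315 × $98.00) ÷ 60 = $2670.50.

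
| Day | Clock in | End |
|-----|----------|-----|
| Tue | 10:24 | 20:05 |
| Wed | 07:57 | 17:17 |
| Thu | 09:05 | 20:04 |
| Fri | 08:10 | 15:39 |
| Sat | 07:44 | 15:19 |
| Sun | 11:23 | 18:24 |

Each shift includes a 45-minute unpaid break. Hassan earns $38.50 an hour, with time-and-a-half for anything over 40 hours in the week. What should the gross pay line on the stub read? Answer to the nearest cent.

Tue: 10:24–20:05 = 9 h 41 min; less 45 min break → 8 h 56 min
Wed: 07:57–17:17 = 9 h 20 min; less 45 min break → 8 h 35 min
Thu: 09:05–20:04 = 10 h 59 min; less 45 min break → 10 h 14 min
Fri: 08:10–15:39 = 7 h 29 min; less 45 min break → 6 h 44 min
Sat: 07:44–15:19 = 7 h 35 min; less 45 min break → 6 h 50 min
Sun: 11:23–18:24 = 7 h 1 min; less 45 min break → 6 h 16 min
Total worked: 47 h 35 min = 2855 min.
Regular 40 h 0 min = 2400 min at $38.50/h; overtime 7 h 35 min = 455 min at $57.75/h.
Pay = (2400 × $38.50 + 455 × $57.75) ÷ 60 = $1977.94.

$1977.94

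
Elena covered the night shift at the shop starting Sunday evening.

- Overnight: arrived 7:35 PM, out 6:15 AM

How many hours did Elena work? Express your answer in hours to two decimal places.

10.67 hours

Overnight: 7:35 PM → midnight = 4 h 25 min; midnight → 6:15 AM = 6 h 15 min; span 10 h 40 min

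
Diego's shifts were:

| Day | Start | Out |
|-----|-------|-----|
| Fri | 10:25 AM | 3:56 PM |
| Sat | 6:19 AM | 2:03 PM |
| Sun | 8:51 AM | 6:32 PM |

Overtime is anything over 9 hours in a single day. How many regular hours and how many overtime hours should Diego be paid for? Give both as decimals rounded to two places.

Fri: 10:25 AM–3:56 PM = 5 h 31 min
Sat: 6:19 AM–2:03 PM = 7 h 44 min
Sun: 8:51 AM–6:32 PM = 9 h 41 min
Fri reg 5 h 31 min / OT 0 h 0 min; Sat reg 7 h 44 min / OT 0 h 0 min; Sun reg 9 h 0 min / OT 0 h 41 min.
Totals: regular 22 h 15 min, overtime 0 h 41 min.

Regular 22.25 hours, overtime 0.68 hours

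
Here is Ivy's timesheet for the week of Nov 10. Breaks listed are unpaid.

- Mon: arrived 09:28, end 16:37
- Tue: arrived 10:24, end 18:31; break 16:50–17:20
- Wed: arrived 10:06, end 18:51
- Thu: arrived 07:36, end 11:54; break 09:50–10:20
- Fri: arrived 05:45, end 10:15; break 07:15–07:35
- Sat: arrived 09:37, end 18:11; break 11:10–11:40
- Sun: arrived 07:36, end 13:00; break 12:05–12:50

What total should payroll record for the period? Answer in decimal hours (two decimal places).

Mon: 09:28–16:37 = 7 h 9 min
Tue: 10:24–18:31 = 8 h 7 min; less 30 min break → 7 h 37 min
Wed: 10:06–18:51 = 8 h 45 min
Thu: 07:36–11:54 = 4 h 18 min; less 30 min break → 3 h 48 min
Fri: 05:45–10:15 = 4 h 30 min; less 20 min break → 4 h 10 min
Sat: 09:37–18:11 = 8 h 34 min; less 30 min break → 8 h 4 min
Sun: 07:36–13:00 = 5 h 24 min; less 45 min break → 4 h 39 min
Total: 7 h 9 min + 7 h 37 min + 8 h 45 min + 3 h 48 min + 4 h 10 min + 8 h 4 min + 4 h 39 min = 44 h 12 min.

44.20 hours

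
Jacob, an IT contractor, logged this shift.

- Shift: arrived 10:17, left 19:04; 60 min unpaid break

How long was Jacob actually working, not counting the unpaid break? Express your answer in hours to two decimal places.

7.78 hours

Shift: 10:17–19:04 = 8 h 47 min; less 60 min break → 7 h 47 min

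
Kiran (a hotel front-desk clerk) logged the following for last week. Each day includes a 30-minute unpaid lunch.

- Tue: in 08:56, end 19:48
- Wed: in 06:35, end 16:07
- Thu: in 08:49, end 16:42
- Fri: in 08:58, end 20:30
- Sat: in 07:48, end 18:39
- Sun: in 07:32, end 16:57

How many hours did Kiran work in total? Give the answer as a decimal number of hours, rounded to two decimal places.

57.08 hours

Tue: 08:56–19:48 = 10 h 52 min; less 30 min break → 10 h 22 min
Wed: 06:35–16:07 = 9 h 32 min; less 30 min break → 9 h 2 min
Thu: 08:49–16:42 = 7 h 53 min; less 30 min break → 7 h 23 min
Fri: 08:58–20:30 = 11 h 32 min; less 30 min break → 11 h 2 min
Sat: 07:48–18:39 = 10 h 51 min; less 30 min break → 10 h 21 min
Sun: 07:32–16:57 = 9 h 25 min; less 30 min break → 8 h 55 min
Total: 10 h 22 min + 9 h 2 min + 7 h 23 min + 11 h 2 min + 10 h 21 min + 8 h 55 min = 57 h 5 min.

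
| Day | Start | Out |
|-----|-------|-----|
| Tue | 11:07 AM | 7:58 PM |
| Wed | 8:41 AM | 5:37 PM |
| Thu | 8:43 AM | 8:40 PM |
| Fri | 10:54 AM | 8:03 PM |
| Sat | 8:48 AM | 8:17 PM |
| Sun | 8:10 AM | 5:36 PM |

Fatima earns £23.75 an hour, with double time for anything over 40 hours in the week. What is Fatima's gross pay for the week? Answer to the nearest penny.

£1890.50

Tue: 11:07 AM–7:58 PM = 8 h 51 min
Wed: 8:41 AM–5:37 PM = 8 h 56 min
Thu: 8:43 AM–8:40 PM = 11 h 57 min
Fri: 10:54 AM–8:03 PM = 9 h 9 min
Sat: 8:48 AM–8:17 PM = 11 h 29 min
Sun: 8:10 AM–5:36 PM = 9 h 26 min
Total worked: 59 h 48 min = 3588 min.
Regular 40 h 0 min = 2400 min at £23.75/h; overtime 19 h 48 min = 1188 min at £47.50/h.
Pay = (2400 × £23.75 + 1188 × £47.50) ÷ 60 = £1890.50.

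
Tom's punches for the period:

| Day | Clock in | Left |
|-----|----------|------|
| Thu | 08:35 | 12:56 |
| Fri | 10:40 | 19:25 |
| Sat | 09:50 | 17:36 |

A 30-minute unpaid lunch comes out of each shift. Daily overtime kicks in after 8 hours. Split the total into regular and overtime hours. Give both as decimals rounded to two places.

Regular 19.12 hours, overtime 0.25 hours

Thu: 08:35–12:56 = 4 h 21 min; less 30 min break → 3 h 51 min
Fri: 10:40–19:25 = 8 h 45 min; less 30 min break → 8 h 15 min
Sat: 09:50–17:36 = 7 h 46 min; less 30 min break → 7 h 16 min
Thu reg 3 h 51 min / OT 0 h 0 min; Fri reg 8 h 0 min / OT 0 h 15 min; Sat reg 7 h 16 min / OT 0 h 0 min.
Totals: regular 19 h 7 min, overtime 0 h 15 min.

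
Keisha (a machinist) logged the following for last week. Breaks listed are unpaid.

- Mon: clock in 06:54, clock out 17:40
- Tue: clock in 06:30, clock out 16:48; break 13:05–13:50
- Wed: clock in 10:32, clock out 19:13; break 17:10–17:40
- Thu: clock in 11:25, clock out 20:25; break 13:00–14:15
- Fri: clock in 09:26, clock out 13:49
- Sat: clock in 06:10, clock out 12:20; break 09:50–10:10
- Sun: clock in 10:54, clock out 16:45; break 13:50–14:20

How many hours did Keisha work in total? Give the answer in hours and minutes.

Mon: 06:54–17:40 = 10 h 46 min
Tue: 06:30–16:48 = 10 h 18 min; less 45 min break → 9 h 33 min
Wed: 10:32–19:13 = 8 h 41 min; less 30 min break → 8 h 11 min
Thu: 11:25–20:25 = 9 h 0 min; less 75 min break → 7 h 45 min
Fri: 09:26–13:49 = 4 h 23 min
Sat: 06:10–12:20 = 6 h 10 min; less 20 min break → 5 h 50 min
Sun: 10:54–16:45 = 5 h 51 min; less 30 min break → 5 h 21 min
Total: 10 h 46 min + 9 h 33 min + 8 h 11 min + 7 h 45 min + 4 h 23 min + 5 h 50 min + 5 h 21 min = 51 h 49 min.

51 h 49 min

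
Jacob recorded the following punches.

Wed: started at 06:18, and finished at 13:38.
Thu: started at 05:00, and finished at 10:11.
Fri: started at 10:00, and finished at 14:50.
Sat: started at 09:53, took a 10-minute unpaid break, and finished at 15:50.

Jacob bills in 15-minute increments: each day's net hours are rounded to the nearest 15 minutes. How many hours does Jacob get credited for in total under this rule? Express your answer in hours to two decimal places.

23.00 hours

Wed: 06:18–13:38 = 7 h 20 min → rounds to 7 h 15 min
Thu: 05:00–10:11 = 5 h 11 min → rounds to 5 h 15 min
Fri: 10:00–14:50 = 4 h 50 min → rounds to 4 h 45 min
Sat: 09:53–15:50 = 5 h 57 min − 10 min = 5 h 47 min → rounds to 5 h 45 min
Total credited: 23 h 0 min.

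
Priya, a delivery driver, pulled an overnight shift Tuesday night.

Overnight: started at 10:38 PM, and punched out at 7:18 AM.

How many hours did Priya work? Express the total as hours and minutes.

8 h 40 min

Overnight: 10:38 PM → midnight = 1 h 22 min; midnight → 7:18 AM = 7 h 18 min; span 8 h 40 min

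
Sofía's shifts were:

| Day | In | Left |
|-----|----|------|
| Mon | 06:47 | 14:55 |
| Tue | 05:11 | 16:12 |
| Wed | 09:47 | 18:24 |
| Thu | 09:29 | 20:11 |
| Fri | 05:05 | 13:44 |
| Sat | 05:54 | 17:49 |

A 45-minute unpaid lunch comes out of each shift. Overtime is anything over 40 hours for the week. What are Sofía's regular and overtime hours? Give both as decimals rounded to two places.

Mon: 06:47–14:55 = 8 h 8 min; less 45 min break → 7 h 23 min
Tue: 05:11–16:12 = 11 h 1 min; less 45 min break → 10 h 16 min
Wed: 09:47–18:24 = 8 h 37 min; less 45 min break → 7 h 52 min
Thu: 09:29–20:11 = 10 h 42 min; less 45 min break → 9 h 57 min
Fri: 05:05–13:44 = 8 h 39 min; less 45 min break → 7 h 54 min
Sat: 05:54–17:49 = 11 h 55 min; less 45 min break → 11 h 10 min
Total worked: 54 h 32 min = 54.53 h.
Threshold 40 h → overtime 14 h 32 min, regular 40 h 0 min.

Regular 40.00 hours, overtime 14.53 hours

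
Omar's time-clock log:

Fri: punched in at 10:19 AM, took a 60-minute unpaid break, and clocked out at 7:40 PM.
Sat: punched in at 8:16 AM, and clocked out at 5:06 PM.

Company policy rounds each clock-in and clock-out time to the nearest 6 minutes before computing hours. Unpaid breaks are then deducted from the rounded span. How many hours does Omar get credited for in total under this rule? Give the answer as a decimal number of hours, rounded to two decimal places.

Fri: in 10:19 AM→10:18 AM, out 7:40 PM→7:42 PM; 9 h 24 min − 60 min = 8 h 24 min
Sat: in 8:16 AM→8:18 AM, out 5:06 PM→5:06 PM; 8 h 48 min
Total credited: 17 h 12 min.

17.20 hours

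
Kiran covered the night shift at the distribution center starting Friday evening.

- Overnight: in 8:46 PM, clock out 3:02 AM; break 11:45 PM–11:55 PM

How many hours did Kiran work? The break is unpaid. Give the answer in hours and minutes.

Overnight: 8:46 PM → midnight = 3 h 14 min; midnight → 3:02 AM = 3 h 2 min; span 6 h 16 min; less 10 min break → 6 h 6 min

6 h 6 min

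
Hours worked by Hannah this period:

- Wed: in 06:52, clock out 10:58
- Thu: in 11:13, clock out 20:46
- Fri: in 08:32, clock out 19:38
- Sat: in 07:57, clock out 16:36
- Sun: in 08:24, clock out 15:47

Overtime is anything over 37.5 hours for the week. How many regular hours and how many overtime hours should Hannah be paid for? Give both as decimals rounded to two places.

Wed: 06:52–10:58 = 4 h 6 min
Thu: 11:13–20:46 = 9 h 33 min
Fri: 08:32–19:38 = 11 h 6 min
Sat: 07:57–16:36 = 8 h 39 min
Sun: 08:24–15:47 = 7 h 23 min
Total worked: 40 h 47 min = 40.78 h.
Threshold 37.5 h → overtime 3 h 17 min, regular 37 h 30 min.

Regular 37.50 hours, overtime 3.28 hours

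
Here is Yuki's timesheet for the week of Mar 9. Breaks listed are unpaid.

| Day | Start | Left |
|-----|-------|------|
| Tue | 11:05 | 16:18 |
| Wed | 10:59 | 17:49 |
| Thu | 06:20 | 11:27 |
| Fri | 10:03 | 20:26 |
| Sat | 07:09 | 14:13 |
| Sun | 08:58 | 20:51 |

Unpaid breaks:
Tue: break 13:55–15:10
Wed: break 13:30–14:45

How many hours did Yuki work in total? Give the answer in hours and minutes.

Tue: 11:05–16:18 = 5 h 13 min; less 75 min break → 3 h 58 min
Wed: 10:59–17:49 = 6 h 50 min; less 75 min break → 5 h 35 min
Thu: 06:20–11:27 = 5 h 7 min
Fri: 10:03–20:26 = 10 h 23 min
Sat: 07:09–14:13 = 7 h 4 min
Sun: 08:58–20:51 = 11 h 53 min
Total: 3 h 58 min + 5 h 35 min + 5 h 7 min + 10 h 23 min + 7 h 4 min + 11 h 53 min = 44 h 0 min.

44 h 0 min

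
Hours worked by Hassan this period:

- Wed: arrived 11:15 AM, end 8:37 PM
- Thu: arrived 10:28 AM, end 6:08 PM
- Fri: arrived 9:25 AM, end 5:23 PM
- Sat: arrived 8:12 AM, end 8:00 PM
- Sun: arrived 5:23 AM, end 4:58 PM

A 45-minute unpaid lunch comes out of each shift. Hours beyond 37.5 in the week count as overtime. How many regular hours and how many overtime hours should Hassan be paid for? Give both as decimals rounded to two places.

Wed: 11:15 AM–8:37 PM = 9 h 22 min; less 45 min break → 8 h 37 min
Thu: 10:28 AM–6:08 PM = 7 h 40 min; less 45 min break → 6 h 55 min
Fri: 9:25 AM–5:23 PM = 7 h 58 min; less 45 min break → 7 h 13 min
Sat: 8:12 AM–8:00 PM = 11 h 48 min; less 45 min break → 11 h 3 min
Sun: 5:23 AM–4:58 PM = 11 h 35 min; less 45 min break → 10 h 50 min
Total worked: 44 h 38 min = 44.63 h.
Threshold 37.5 h → overtime 7 h 8 min, regular 37 h 30 min.

Regular 37.50 hours, overtime 7.13 hours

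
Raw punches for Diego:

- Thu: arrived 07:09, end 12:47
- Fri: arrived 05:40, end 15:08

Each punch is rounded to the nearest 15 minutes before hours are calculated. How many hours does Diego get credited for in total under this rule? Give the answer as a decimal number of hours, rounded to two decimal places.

Thu: in 07:09→07:15, out 12:47→12:45; 5 h 30 min
Fri: in 05:40→05:45, out 15:08→15:15; 9 h 30 min
Total credited: 15 h 0 min.

15.00 hours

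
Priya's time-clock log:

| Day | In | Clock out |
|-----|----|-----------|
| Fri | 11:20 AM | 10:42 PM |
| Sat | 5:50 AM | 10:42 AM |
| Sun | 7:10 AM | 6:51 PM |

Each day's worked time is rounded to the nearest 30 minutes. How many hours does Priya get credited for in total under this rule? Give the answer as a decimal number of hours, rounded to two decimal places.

Fri: 11:20 AM–10:42 PM = 11 h 22 min → rounds to 11 h 30 min
Sat: 5:50 AM–10:42 AM = 4 h 52 min → rounds to 5 h 0 min
Sun: 7:10 AM–6:51 PM = 11 h 41 min → rounds to 11 h 30 min
Total credited: 28 h 0 min.

28.00 hours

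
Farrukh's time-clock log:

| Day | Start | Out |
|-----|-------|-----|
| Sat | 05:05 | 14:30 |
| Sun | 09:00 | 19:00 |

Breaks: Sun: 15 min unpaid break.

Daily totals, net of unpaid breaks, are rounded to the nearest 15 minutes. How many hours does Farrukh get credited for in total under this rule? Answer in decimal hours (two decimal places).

19.25 hours

Sat: 05:05–14:30 = 9 h 25 min → rounds to 9 h 30 min
Sun: 09:00–19:00 = 10 h 0 min − 15 min = 9 h 45 min → rounds to 9 h 45 min
Total credited: 19 h 15 min.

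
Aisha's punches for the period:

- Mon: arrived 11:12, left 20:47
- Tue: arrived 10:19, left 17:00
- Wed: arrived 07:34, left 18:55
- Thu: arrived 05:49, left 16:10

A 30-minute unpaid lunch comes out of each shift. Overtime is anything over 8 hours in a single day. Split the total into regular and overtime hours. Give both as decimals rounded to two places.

Mon: 11:12–20:47 = 9 h 35 min; less 30 min break → 9 h 5 min
Tue: 10:19–17:00 = 6 h 41 min; less 30 min break → 6 h 11 min
Wed: 07:34–18:55 = 11 h 21 min; less 30 min break → 10 h 51 min
Thu: 05:49–16:10 = 10 h 21 min; less 30 min break → 9 h 51 min
Mon reg 8 h 0 min / OT 1 h 5 min; Tue reg 6 h 11 min / OT 0 h 0 min; Wed reg 8 h 0 min / OT 2 h 51 min; Thu reg 8 h 0 min / OT 1 h 51 min.
Totals: regular 30 h 11 min, overtime 5 h 47 min.

Regular 30.18 hours, overtime 5.78 hours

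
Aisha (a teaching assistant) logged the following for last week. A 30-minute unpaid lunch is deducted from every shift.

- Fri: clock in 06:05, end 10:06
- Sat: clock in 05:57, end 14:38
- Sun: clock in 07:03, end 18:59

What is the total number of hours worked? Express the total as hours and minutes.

Fri: 06:05–10:06 = 4 h 1 min; less 30 min break → 3 h 31 min
Sat: 05:57–14:38 = 8 h 41 min; less 30 min break → 8 h 11 min
Sun: 07:03–18:59 = 11 h 56 min; less 30 min break → 11 h 26 min
Total: 3 h 31 min + 8 h 11 min + 11 h 26 min = 23 h 8 min.

23 h 8 min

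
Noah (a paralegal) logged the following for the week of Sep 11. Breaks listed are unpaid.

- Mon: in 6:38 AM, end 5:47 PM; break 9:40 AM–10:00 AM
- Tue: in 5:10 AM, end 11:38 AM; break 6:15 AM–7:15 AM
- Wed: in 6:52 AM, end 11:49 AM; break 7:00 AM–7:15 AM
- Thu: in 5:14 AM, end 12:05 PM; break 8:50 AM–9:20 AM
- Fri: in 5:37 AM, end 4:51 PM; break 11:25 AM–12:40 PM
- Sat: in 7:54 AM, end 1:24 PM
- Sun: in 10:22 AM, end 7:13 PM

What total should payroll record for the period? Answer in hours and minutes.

51 h 40 min

Mon: 6:38 AM–5:47 PM = 11 h 9 min; less 20 min break → 10 h 49 min
Tue: 5:10 AM–11:38 AM = 6 h 28 min; less 60 min break → 5 h 28 min
Wed: 6:52 AM–11:49 AM = 4 h 57 min; less 15 min break → 4 h 42 min
Thu: 5:14 AM–12:05 PM = 6 h 51 min; less 30 min break → 6 h 21 min
Fri: 5:37 AM–4:51 PM = 11 h 14 min; less 75 min break → 9 h 59 min
Sat: 7:54 AM–1:24 PM = 5 h 30 min
Sun: 10:22 AM–7:13 PM = 8 h 51 min
Total: 10 h 49 min + 5 h 28 min + 4 h 42 min + 6 h 21 min + 9 h 59 min + 5 h 30 min + 8 h 51 min = 51 h 40 min.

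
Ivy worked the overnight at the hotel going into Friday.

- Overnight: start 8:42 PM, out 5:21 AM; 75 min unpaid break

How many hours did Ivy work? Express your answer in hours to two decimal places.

Overnight: 8:42 PM → midnight = 3 h 18 min; midnight → 5:21 AM = 5 h 21 min; span 8 h 39 min; less 75 min break → 7 h 24 min

7.40 hours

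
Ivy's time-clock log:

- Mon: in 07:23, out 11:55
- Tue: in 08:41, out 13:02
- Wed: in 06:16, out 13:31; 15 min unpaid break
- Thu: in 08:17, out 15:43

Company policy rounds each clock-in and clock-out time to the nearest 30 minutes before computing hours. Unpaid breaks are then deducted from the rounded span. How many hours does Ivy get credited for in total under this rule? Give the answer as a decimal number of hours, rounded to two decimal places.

Mon: in 07:23→07:30, out 11:55→12:00; 4 h 30 min
Tue: in 08:41→08:30, out 13:02→13:00; 4 h 30 min
Wed: in 06:16→06:30, out 13:31→13:30; 7 h 0 min − 15 min = 6 h 45 min
Thu: in 08:17→08:30, out 15:43→15:30; 7 h 0 min
Total credited: 22 h 45 min.

22.75 hours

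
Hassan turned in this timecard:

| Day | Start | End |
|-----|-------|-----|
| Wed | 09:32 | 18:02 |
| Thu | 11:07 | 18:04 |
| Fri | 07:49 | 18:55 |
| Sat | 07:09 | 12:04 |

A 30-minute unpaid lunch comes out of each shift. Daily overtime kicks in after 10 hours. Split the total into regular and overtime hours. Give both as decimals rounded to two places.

Regular 28.87 hours, overtime 0.60 hours

Wed: 09:32–18:02 = 8 h 30 min; less 30 min break → 8 h 0 min
Thu: 11:07–18:04 = 6 h 57 min; less 30 min break → 6 h 27 min
Fri: 07:49–18:55 = 11 h 6 min; less 30 min break → 10 h 36 min
Sat: 07:09–12:04 = 4 h 55 min; less 30 min break → 4 h 25 min
Wed reg 8 h 0 min / OT 0 h 0 min; Thu reg 6 h 27 min / OT 0 h 0 min; Fri reg 10 h 0 min / OT 0 h 36 min; Sat reg 4 h 25 min / OT 0 h 0 min.
Totals: regular 28 h 52 min, overtime 0 h 36 min.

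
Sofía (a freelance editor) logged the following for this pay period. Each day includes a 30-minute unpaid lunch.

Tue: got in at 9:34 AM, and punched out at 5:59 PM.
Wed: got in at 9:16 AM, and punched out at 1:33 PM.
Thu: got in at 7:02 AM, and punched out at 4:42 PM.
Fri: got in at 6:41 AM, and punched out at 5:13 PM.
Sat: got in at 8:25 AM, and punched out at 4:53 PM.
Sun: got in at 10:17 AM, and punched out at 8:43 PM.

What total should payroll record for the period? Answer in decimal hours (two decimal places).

48.80 hours

Tue: 9:34 AM–5:59 PM = 8 h 25 min; less 30 min break → 7 h 55 min
Wed: 9:16 AM–1:33 PM = 4 h 17 min; less 30 min break → 3 h 47 min
Thu: 7:02 AM–4:42 PM = 9 h 40 min; less 30 min break → 9 h 10 min
Fri: 6:41 AM–5:13 PM = 10 h 32 min; less 30 min break → 10 h 2 min
Sat: 8:25 AM–4:53 PM = 8 h 28 min; less 30 min break → 7 h 58 min
Sun: 10:17 AM–8:43 PM = 10 h 26 min; less 30 min break → 9 h 56 min
Total: 7 h 55 min + 3 h 47 min + 9 h 10 min + 10 h 2 min + 7 h 58 min + 9 h 56 min = 48 h 48 min.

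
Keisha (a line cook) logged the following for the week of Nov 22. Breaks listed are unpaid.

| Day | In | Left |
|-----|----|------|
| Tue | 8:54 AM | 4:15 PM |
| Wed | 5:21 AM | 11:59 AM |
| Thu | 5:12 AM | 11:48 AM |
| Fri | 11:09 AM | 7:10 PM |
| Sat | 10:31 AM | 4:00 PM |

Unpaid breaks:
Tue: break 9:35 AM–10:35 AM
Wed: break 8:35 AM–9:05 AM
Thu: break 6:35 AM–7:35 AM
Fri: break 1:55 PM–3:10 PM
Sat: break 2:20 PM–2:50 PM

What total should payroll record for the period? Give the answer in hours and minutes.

Tue: 8:54 AM–4:15 PM = 7 h 21 min; less 60 min break → 6 h 21 min
Wed: 5:21 AM–11:59 AM = 6 h 38 min; less 30 min break → 6 h 8 min
Thu: 5:12 AM–11:48 AM = 6 h 36 min; less 60 min break → 5 h 36 min
Fri: 11:09 AM–7:10 PM = 8 h 1 min; less 75 min break → 6 h 46 min
Sat: 10:31 AM–4:00 PM = 5 h 29 min; less 30 min break → 4 h 59 min
Total: 6 h 21 min + 6 h 8 min + 5 h 36 min + 6 h 46 min + 4 h 59 min = 29 h 50 min.

29 h 50 min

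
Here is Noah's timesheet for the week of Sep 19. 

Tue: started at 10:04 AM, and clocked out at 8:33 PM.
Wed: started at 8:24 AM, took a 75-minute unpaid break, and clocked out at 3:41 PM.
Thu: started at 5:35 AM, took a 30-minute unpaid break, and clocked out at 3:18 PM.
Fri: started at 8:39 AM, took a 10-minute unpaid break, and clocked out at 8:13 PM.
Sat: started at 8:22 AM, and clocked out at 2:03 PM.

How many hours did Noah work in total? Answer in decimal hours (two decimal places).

42.82 hours

Tue: 10:04 AM–8:33 PM = 10 h 29 min
Wed: 8:24 AM–3:41 PM = 7 h 17 min; less 75 min break → 6 h 2 min
Thu: 5:35 AM–3:18 PM = 9 h 43 min; less 30 min break → 9 h 13 min
Fri: 8:39 AM–8:13 PM = 11 h 34 min; less 10 min break → 11 h 24 min
Sat: 8:22 AM–2:03 PM = 5 h 41 min
Total: 10 h 29 min + 6 h 2 min + 9 h 13 min + 11 h 24 min + 5 h 41 min = 42 h 49 min.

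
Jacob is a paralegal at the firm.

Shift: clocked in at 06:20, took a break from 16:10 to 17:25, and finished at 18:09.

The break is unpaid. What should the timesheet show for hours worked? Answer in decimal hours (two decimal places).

10.57 hours

Shift: 06:20–18:09 = 11 h 49 min; less 75 min break → 10 h 34 min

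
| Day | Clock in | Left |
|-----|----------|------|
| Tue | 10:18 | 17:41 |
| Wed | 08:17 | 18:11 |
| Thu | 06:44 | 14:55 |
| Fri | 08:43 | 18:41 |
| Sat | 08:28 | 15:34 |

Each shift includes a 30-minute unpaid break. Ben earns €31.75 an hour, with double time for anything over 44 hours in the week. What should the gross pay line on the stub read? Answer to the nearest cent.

Tue: 10:18–17:41 = 7 h 23 min; less 30 min break → 6 h 53 min
Wed: 08:17–18:11 = 9 h 54 min; less 30 min break → 9 h 24 min
Thu: 06:44–14:55 = 8 h 11 min; less 30 min break → 7 h 41 min
Fri: 08:43–18:41 = 9 h 58 min; less 30 min break → 9 h 28 min
Sat: 08:28–15:34 = 7 h 6 min; less 30 min break → 6 h 36 min
Total worked: 40 h 2 min = 2402 min.
Regular 40 h 2 min = 2402 min at €31.75/h; overtime 0 h 0 min = 0 min at €63.50/h.
Pay = (2402 × €31.75 + 0 × €63.50) ÷ 60 = €1271.06.

€1271.06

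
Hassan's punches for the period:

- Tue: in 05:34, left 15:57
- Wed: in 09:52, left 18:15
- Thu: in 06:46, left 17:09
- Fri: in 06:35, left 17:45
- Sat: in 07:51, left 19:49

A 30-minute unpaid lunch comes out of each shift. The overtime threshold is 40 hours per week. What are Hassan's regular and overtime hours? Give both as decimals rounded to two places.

Regular 40.00 hours, overtime 9.78 hours

Tue: 05:34–15:57 = 10 h 23 min; less 30 min break → 9 h 53 min
Wed: 09:52–18:15 = 8 h 23 min; less 30 min break → 7 h 53 min
Thu: 06:46–17:09 = 10 h 23 min; less 30 min break → 9 h 53 min
Fri: 06:35–17:45 = 11 h 10 min; less 30 min break → 10 h 40 min
Sat: 07:51–19:49 = 11 h 58 min; less 30 min break → 11 h 28 min
Total worked: 49 h 47 min = 49.78 h.
Threshold 40 h → overtime 9 h 47 min, regular 40 h 0 min.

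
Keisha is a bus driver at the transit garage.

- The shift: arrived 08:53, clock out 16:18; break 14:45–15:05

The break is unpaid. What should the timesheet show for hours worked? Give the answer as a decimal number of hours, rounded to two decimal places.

The shift: 08:53–16:18 = 7 h 25 min; less 20 min break → 7 h 5 min

7.08 hours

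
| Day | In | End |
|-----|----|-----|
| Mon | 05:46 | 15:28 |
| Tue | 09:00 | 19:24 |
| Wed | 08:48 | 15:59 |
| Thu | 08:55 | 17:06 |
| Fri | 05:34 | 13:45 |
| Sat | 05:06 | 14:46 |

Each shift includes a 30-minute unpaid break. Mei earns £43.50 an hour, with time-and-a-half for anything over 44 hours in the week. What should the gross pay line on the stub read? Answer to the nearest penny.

£2326.16

Mon: 05:46–15:28 = 9 h 42 min; less 30 min break → 9 h 12 min
Tue: 09:00–19:24 = 10 h 24 min; less 30 min break → 9 h 54 min
Wed: 08:48–15:59 = 7 h 11 min; less 30 min break → 6 h 41 min
Thu: 08:55–17:06 = 8 h 11 min; less 30 min break → 7 h 41 min
Fri: 05:34–13:45 = 8 h 11 min; less 30 min break → 7 h 41 min
Sat: 05:06–14:46 = 9 h 40 min; less 30 min break → 9 h 10 min
Total worked: 50 h 19 min = 3019 min.
Regular 44 h 0 min = 2640 min at £43.50/h; overtime 6 h 19 min = 379 min at £65.25/h.
Pay = (2640 × £43.50 + 379 × £65.25) ÷ 60 = £2326.16.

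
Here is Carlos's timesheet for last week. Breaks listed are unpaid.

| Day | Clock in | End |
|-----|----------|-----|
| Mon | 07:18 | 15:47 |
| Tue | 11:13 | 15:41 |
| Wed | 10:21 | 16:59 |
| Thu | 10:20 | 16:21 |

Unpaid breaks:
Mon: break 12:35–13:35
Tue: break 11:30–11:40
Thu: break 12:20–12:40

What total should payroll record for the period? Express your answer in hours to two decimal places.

24.10 hours

Mon: 07:18–15:47 = 8 h 29 min; less 60 min break → 7 h 29 min
Tue: 11:13–15:41 = 4 h 28 min; less 10 min break → 4 h 18 min
Wed: 10:21–16:59 = 6 h 38 min
Thu: 10:20–16:21 = 6 h 1 min; less 20 min break → 5 h 41 min
Total: 7 h 29 min + 4 h 18 min + 6 h 38 min + 5 h 41 min = 24 h 6 min.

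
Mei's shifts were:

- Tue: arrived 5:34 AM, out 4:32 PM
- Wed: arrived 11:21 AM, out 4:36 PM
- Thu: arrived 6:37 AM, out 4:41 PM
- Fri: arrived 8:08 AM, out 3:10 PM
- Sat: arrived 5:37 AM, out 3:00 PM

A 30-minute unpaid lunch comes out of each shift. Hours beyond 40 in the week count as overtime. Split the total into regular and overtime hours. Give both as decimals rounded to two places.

Tue: 5:34 AM–4:32 PM = 10 h 58 min; less 30 min break → 10 h 28 min
Wed: 11:21 AM–4:36 PM = 5 h 15 min; less 30 min break → 4 h 45 min
Thu: 6:37 AM–4:41 PM = 10 h 4 min; less 30 min break → 9 h 34 min
Fri: 8:08 AM–3:10 PM = 7 h 2 min; less 30 min break → 6 h 32 min
Sat: 5:37 AM–3:00 PM = 9 h 23 min; less 30 min break → 8 h 53 min
Total worked: 40 h 12 min = 40.20 h.
Threshold 40 h → overtime 0 h 12 min, regular 40 h 0 min.

Regular 40.00 hours, overtime 0.20 hours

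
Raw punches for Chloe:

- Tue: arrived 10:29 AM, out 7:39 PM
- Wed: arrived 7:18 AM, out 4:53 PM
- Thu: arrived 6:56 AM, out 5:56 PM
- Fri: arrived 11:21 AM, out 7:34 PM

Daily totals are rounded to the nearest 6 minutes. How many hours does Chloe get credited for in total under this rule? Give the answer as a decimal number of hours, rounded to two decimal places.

Tue: 10:29 AM–7:39 PM = 9 h 10 min → rounds to 9 h 12 min
Wed: 7:18 AM–4:53 PM = 9 h 35 min → rounds to 9 h 36 min
Thu: 6:56 AM–5:56 PM = 11 h 0 min → rounds to 11 h 0 min
Fri: 11:21 AM–7:34 PM = 8 h 13 min → rounds to 8 h 12 min
Total credited: 38 h 0 min.

38.00 hours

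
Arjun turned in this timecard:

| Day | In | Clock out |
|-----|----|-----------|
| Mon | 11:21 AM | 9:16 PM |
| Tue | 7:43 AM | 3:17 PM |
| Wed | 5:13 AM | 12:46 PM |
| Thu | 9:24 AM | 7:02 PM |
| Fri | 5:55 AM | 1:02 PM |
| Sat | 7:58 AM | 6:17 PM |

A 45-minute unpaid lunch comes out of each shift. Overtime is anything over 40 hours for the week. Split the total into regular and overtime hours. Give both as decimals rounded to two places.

Regular 40.00 hours, overtime 7.60 hours

Mon: 11:21 AM–9:16 PM = 9 h 55 min; less 45 min break → 9 h 10 min
Tue: 7:43 AM–3:17 PM = 7 h 34 min; less 45 min break → 6 h 49 min
Wed: 5:13 AM–12:46 PM = 7 h 33 min; less 45 min break → 6 h 48 min
Thu: 9:24 AM–7:02 PM = 9 h 38 min; less 45 min break → 8 h 53 min
Fri: 5:55 AM–1:02 PM = 7 h 7 min; less 45 min break → 6 h 22 min
Sat: 7:58 AM–6:17 PM = 10 h 19 min; less 45 min break → 9 h 34 min
Total worked: 47 h 36 min = 47.60 h.
Threshold 40 h → overtime 7 h 36 min, regular 40 h 0 min.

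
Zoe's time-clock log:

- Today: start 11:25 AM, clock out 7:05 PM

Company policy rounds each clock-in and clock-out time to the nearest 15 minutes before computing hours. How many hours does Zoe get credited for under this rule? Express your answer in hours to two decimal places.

Today: in 11:25 AM→11:30 AM, out 7:05 PM→7:00 PM; 7 h 30 min

7.50 hours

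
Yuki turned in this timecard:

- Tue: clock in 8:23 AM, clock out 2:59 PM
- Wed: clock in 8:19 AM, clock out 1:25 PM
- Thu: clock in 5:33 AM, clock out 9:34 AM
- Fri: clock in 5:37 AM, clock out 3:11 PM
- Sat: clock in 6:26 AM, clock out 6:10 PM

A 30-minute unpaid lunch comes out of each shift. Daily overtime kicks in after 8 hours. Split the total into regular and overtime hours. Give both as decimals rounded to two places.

Regular 30.22 hours, overtime 4.30 hours

Tue: 8:23 AM–2:59 PM = 6 h 36 min; less 30 min break → 6 h 6 min
Wed: 8:19 AM–1:25 PM = 5 h 6 min; less 30 min break → 4 h 36 min
Thu: 5:33 AM–9:34 AM = 4 h 1 min; less 30 min break → 3 h 31 min
Fri: 5:37 AM–3:11 PM = 9 h 34 min; less 30 min break → 9 h 4 min
Sat: 6:26 AM–6:10 PM = 11 h 44 min; less 30 min break → 11 h 14 min
Tue reg 6 h 6 min / OT 0 h 0 min; Wed reg 4 h 36 min / OT 0 h 0 min; Thu reg 3 h 31 min / OT 0 h 0 min; Fri reg 8 h 0 min / OT 1 h 4 min; Sat reg 8 h 0 min / OT 3 h 14 min.
Totals: regular 30 h 13 min, overtime 4 h 18 min.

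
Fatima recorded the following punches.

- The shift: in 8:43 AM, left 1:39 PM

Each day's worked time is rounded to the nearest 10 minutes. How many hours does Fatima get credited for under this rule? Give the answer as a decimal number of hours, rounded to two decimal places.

The shift: 8:43 AM–1:39 PM = 4 h 56 min → rounds to 5 h 0 min

5.00 hours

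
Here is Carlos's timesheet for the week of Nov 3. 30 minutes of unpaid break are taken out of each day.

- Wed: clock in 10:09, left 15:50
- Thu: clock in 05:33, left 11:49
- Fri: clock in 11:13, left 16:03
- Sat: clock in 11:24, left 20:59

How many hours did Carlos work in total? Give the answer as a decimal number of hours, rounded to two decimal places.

Wed: 10:09–15:50 = 5 h 41 min; less 30 min break → 5 h 11 min
Thu: 05:33–11:49 = 6 h 16 min; less 30 min break → 5 h 46 min
Fri: 11:13–16:03 = 4 h 50 min; less 30 min break → 4 h 20 min
Sat: 11:24–20:59 = 9 h 35 min; less 30 min break → 9 h 5 min
Total: 5 h 11 min + 5 h 46 min + 4 h 20 min + 9 h 5 min = 24 h 22 min.

24.37 hours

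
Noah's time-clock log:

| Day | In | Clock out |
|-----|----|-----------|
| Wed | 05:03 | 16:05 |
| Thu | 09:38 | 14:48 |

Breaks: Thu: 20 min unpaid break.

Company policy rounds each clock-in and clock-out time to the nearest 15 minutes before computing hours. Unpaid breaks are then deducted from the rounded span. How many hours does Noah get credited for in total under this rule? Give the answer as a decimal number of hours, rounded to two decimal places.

Wed: in 05:03→05:00, out 16:05→16:00; 11 h 0 min
Thu: in 09:38→09:45, out 14:48→14:45; 5 h 0 min − 20 min = 4 h 40 min
Total credited: 15 h 40 min.

15.67 hours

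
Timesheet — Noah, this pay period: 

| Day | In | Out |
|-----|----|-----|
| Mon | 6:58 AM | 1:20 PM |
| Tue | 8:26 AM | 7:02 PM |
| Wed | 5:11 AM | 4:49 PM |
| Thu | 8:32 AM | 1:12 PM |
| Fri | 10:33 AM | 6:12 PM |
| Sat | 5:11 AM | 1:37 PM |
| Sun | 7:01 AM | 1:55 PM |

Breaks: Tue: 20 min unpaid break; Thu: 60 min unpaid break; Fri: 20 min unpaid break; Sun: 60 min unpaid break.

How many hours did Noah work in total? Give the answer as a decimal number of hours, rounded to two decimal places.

53.58 hours

Mon: 6:58 AM–1:20 PM = 6 h 22 min
Tue: 8:26 AM–7:02 PM = 10 h 36 min; less 20 min break → 10 h 16 min
Wed: 5:11 AM–4:49 PM = 11 h 38 min
Thu: 8:32 AM–1:12 PM = 4 h 40 min; less 60 min break → 3 h 40 min
Fri: 10:33 AM–6:12 PM = 7 h 39 min; less 20 min break → 7 h 19 min
Sat: 5:11 AM–1:37 PM = 8 h 26 min
Sun: 7:01 AM–1:55 PM = 6 h 54 min; less 60 min break → 5 h 54 min
Total: 6 h 22 min + 10 h 16 min + 11 h 38 min + 3 h 40 min + 7 h 19 min + 8 h 26 min + 5 h 54 min = 53 h 35 min.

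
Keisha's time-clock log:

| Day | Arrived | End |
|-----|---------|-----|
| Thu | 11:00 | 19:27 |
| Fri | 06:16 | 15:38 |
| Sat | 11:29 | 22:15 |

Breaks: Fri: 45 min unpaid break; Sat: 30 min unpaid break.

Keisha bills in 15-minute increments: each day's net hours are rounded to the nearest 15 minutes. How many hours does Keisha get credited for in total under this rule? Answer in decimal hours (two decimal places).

27.25 hours

Thu: 11:00–19:27 = 8 h 27 min → rounds to 8 h 30 min
Fri: 06:16–15:38 = 9 h 22 min − 45 min = 8 h 37 min → rounds to 8 h 30 min
Sat: 11:29–22:15 = 10 h 46 min − 30 min = 10 h 16 min → rounds to 10 h 15 min
Total credited: 27 h 15 min.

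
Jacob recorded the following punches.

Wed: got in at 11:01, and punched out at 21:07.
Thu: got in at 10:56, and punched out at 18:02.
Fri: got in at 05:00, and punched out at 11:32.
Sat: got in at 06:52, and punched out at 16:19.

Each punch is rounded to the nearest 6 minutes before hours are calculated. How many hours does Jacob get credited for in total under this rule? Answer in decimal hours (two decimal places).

33.10 hours

Wed: in 11:01→11:00, out 21:07→21:06; 10 h 6 min
Thu: in 10:56→10:54, out 18:02→18:00; 7 h 6 min
Fri: in 05:00→05:00, out 11:32→11:30; 6 h 30 min
Sat: in 06:52→06:54, out 16:19→16:18; 9 h 24 min
Total credited: 33 h 6 min.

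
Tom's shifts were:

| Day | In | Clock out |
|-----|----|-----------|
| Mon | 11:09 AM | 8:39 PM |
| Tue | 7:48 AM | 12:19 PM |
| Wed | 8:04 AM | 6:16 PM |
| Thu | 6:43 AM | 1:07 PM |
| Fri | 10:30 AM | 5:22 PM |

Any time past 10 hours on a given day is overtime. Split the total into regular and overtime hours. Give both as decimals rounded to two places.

Regular 37.28 hours, overtime 0.20 hours

Mon: 11:09 AM–8:39 PM = 9 h 30 min
Tue: 7:48 AM–12:19 PM = 4 h 31 min
Wed: 8:04 AM–6:16 PM = 10 h 12 min
Thu: 6:43 AM–1:07 PM = 6 h 24 min
Fri: 10:30 AM–5:22 PM = 6 h 52 min
Mon reg 9 h 30 min / OT 0 h 0 min; Tue reg 4 h 31 min / OT 0 h 0 min; Wed reg 10 h 0 min / OT 0 h 12 min; Thu reg 6 h 24 min / OT 0 h 0 min; Fri reg 6 h 52 min / OT 0 h 0 min.
Totals: regular 37 h 17 min, overtime 0 h 12 min.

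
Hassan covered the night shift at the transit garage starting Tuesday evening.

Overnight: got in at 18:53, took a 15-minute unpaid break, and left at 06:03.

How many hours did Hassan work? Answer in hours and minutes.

Overnight: 18:53 → midnight = 5 h 7 min; midnight → 06:03 = 6 h 3 min; span 11 h 10 min; less 15 min break → 10 h 55 min

10 h 55 min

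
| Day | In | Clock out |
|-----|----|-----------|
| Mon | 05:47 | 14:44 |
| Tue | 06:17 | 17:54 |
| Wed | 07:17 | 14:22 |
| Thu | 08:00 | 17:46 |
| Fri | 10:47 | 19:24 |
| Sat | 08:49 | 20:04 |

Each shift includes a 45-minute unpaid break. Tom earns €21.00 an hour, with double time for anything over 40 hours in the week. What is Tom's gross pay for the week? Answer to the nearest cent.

Mon: 05:47–14:44 = 8 h 57 min; less 45 min break → 8 h 12 min
Tue: 06:17–17:54 = 11 h 37 min; less 45 min break → 10 h 52 min
Wed: 07:17–14:22 = 7 h 5 min; less 45 min break → 6 h 20 min
Thu: 08:00–17:46 = 9 h 46 min; less 45 min break → 9 h 1 min
Fri: 10:47–19:24 = 8 h 37 min; less 45 min break → 7 h 52 min
Sat: 08:49–20:04 = 11 h 15 min; less 45 min break → 10 h 30 min
Total worked: 52 h 47 min = 3167 min.
Regular 40 h 0 min = 2400 min at €21.00/h; overtime 12 h 47 min = 767 min at €42.00/h.
Pay = (2400 × €21.00 + 767 × €42.00) ÷ 60 = €1376.90.

€1376.90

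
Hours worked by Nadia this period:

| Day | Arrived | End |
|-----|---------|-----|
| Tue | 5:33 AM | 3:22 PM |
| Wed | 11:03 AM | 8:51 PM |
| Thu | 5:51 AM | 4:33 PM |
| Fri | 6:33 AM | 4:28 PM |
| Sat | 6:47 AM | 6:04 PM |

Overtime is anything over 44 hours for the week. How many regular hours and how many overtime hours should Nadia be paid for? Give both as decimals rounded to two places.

Regular 44.00 hours, overtime 7.52 hours

Tue: 5:33 AM–3:22 PM = 9 h 49 min
Wed: 11:03 AM–8:51 PM = 9 h 48 min
Thu: 5:51 AM–4:33 PM = 10 h 42 min
Fri: 6:33 AM–4:28 PM = 9 h 55 min
Sat: 6:47 AM–6:04 PM = 11 h 17 min
Total worked: 51 h 31 min = 51.52 h.
Threshold 44 h → overtime 7 h 31 min, regular 44 h 0 min.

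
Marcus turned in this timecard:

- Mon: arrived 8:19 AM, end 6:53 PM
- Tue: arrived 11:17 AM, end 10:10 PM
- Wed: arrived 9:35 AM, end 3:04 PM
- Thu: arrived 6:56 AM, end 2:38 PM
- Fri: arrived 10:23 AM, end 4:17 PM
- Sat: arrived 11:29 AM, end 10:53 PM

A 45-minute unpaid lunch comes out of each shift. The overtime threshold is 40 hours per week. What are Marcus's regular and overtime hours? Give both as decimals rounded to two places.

Regular 40.00 hours, overtime 7.43 hours

Mon: 8:19 AM–6:53 PM = 10 h 34 min; less 45 min break → 9 h 49 min
Tue: 11:17 AM–10:10 PM = 10 h 53 min; less 45 min break → 10 h 8 min
Wed: 9:35 AM–3:04 PM = 5 h 29 min; less 45 min break → 4 h 44 min
Thu: 6:56 AM–2:38 PM = 7 h 42 min; less 45 min break → 6 h 57 min
Fri: 10:23 AM–4:17 PM = 5 h 54 min; less 45 min break → 5 h 9 min
Sat: 11:29 AM–10:53 PM = 11 h 24 min; less 45 min break → 10 h 39 min
Total worked: 47 h 26 min = 47.43 h.
Threshold 40 h → overtime 7 h 26 min, regular 40 h 0 min.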